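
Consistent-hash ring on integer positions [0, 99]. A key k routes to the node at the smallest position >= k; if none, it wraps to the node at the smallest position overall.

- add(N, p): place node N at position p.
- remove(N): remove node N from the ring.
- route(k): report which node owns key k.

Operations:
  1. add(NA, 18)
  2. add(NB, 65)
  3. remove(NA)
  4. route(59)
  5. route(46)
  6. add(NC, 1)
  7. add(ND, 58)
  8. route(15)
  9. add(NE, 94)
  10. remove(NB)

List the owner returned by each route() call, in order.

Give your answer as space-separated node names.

Op 1: add NA@18 -> ring=[18:NA]
Op 2: add NB@65 -> ring=[18:NA,65:NB]
Op 3: remove NA -> ring=[65:NB]
Op 4: route key 59: smallest pos >= 59 is 65 -> NB
Op 5: route key 46: smallest pos >= 46 is 65 -> NB
Op 6: add NC@1 -> ring=[1:NC,65:NB]
Op 7: add ND@58 -> ring=[1:NC,58:ND,65:NB]
Op 8: route key 15: smallest pos >= 15 is 58 -> ND
Op 9: add NE@94 -> ring=[1:NC,58:ND,65:NB,94:NE]
Op 10: remove NB -> ring=[1:NC,58:ND,94:NE]

Answer: NB NB ND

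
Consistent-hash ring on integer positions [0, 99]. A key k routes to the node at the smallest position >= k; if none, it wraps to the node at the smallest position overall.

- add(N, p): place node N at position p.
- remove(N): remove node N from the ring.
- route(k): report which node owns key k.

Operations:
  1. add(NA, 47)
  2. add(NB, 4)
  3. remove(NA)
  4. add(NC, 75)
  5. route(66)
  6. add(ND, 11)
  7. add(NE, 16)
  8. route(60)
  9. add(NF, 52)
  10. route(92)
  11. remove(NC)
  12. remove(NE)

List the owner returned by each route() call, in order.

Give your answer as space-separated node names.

Answer: NC NC NB

Derivation:
Op 1: add NA@47 -> ring=[47:NA]
Op 2: add NB@4 -> ring=[4:NB,47:NA]
Op 3: remove NA -> ring=[4:NB]
Op 4: add NC@75 -> ring=[4:NB,75:NC]
Op 5: route key 66: smallest pos >= 66 is 75 -> NC
Op 6: add ND@11 -> ring=[4:NB,11:ND,75:NC]
Op 7: add NE@16 -> ring=[4:NB,11:ND,16:NE,75:NC]
Op 8: route key 60: smallest pos >= 60 is 75 -> NC
Op 9: add NF@52 -> ring=[4:NB,11:ND,16:NE,52:NF,75:NC]
Op 10: route key 92: none >= 92, wrap to smallest pos 4 -> NB
Op 11: remove NC -> ring=[4:NB,11:ND,16:NE,52:NF]
Op 12: remove NE -> ring=[4:NB,11:ND,52:NF]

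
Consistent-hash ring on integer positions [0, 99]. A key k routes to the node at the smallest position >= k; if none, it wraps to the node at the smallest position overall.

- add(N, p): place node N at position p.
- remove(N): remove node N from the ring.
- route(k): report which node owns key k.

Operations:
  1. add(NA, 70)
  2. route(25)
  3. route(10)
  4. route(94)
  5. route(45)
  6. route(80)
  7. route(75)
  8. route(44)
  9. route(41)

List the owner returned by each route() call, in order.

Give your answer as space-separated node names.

Op 1: add NA@70 -> ring=[70:NA]
Op 2: route key 25: smallest pos >= 25 is 70 -> NA
Op 3: route key 10: smallest pos >= 10 is 70 -> NA
Op 4: route key 94: none >= 94, wrap to smallest pos 70 -> NA
Op 5: route key 45: smallest pos >= 45 is 70 -> NA
Op 6: route key 80: none >= 80, wrap to smallest pos 70 -> NA
Op 7: route key 75: none >= 75, wrap to smallest pos 70 -> NA
Op 8: route key 44: smallest pos >= 44 is 70 -> NA
Op 9: route key 41: smallest pos >= 41 is 70 -> NA

Answer: NA NA NA NA NA NA NA NA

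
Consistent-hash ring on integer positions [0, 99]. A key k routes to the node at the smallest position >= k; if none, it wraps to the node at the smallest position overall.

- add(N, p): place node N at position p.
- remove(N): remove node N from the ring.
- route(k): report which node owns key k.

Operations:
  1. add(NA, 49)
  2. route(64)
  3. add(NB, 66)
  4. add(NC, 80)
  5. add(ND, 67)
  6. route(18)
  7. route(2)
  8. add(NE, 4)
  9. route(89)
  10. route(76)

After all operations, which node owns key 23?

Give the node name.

Answer: NA

Derivation:
Op 1: add NA@49 -> ring=[49:NA]
Op 2: route key 64: none >= 64, wrap to smallest pos 49 -> NA
Op 3: add NB@66 -> ring=[49:NA,66:NB]
Op 4: add NC@80 -> ring=[49:NA,66:NB,80:NC]
Op 5: add ND@67 -> ring=[49:NA,66:NB,67:ND,80:NC]
Op 6: route key 18: smallest pos >= 18 is 49 -> NA
Op 7: route key 2: smallest pos >= 2 is 49 -> NA
Op 8: add NE@4 -> ring=[4:NE,49:NA,66:NB,67:ND,80:NC]
Op 9: route key 89: none >= 89, wrap to smallest pos 4 -> NE
Op 10: route key 76: smallest pos >= 76 is 80 -> NC
Final route key 23: smallest pos >= 23 is 49 -> NA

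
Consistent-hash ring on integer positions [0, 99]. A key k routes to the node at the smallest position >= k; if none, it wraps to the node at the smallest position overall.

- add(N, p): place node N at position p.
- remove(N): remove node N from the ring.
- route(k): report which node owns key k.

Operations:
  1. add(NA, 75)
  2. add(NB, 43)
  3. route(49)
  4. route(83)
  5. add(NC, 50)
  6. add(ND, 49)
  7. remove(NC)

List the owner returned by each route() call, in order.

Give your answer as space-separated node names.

Op 1: add NA@75 -> ring=[75:NA]
Op 2: add NB@43 -> ring=[43:NB,75:NA]
Op 3: route key 49: smallest pos >= 49 is 75 -> NA
Op 4: route key 83: none >= 83, wrap to smallest pos 43 -> NB
Op 5: add NC@50 -> ring=[43:NB,50:NC,75:NA]
Op 6: add ND@49 -> ring=[43:NB,49:ND,50:NC,75:NA]
Op 7: remove NC -> ring=[43:NB,49:ND,75:NA]

Answer: NA NB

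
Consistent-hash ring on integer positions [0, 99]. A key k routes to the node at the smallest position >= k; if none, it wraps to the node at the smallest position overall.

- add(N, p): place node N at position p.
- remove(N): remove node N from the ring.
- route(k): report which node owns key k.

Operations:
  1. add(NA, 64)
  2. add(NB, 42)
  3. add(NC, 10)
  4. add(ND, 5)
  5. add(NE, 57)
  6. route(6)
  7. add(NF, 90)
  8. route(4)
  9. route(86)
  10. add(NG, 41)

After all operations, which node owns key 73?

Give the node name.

Answer: NF

Derivation:
Op 1: add NA@64 -> ring=[64:NA]
Op 2: add NB@42 -> ring=[42:NB,64:NA]
Op 3: add NC@10 -> ring=[10:NC,42:NB,64:NA]
Op 4: add ND@5 -> ring=[5:ND,10:NC,42:NB,64:NA]
Op 5: add NE@57 -> ring=[5:ND,10:NC,42:NB,57:NE,64:NA]
Op 6: route key 6: smallest pos >= 6 is 10 -> NC
Op 7: add NF@90 -> ring=[5:ND,10:NC,42:NB,57:NE,64:NA,90:NF]
Op 8: route key 4: smallest pos >= 4 is 5 -> ND
Op 9: route key 86: smallest pos >= 86 is 90 -> NF
Op 10: add NG@41 -> ring=[5:ND,10:NC,41:NG,42:NB,57:NE,64:NA,90:NF]
Final route key 73: smallest pos >= 73 is 90 -> NF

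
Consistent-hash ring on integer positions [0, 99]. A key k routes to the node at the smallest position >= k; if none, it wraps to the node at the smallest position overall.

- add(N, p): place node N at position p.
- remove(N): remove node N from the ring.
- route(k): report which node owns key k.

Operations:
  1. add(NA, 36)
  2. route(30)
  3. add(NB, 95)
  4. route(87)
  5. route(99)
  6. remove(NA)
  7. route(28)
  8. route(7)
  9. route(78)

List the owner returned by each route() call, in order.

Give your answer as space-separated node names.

Op 1: add NA@36 -> ring=[36:NA]
Op 2: route key 30: smallest pos >= 30 is 36 -> NA
Op 3: add NB@95 -> ring=[36:NA,95:NB]
Op 4: route key 87: smallest pos >= 87 is 95 -> NB
Op 5: route key 99: none >= 99, wrap to smallest pos 36 -> NA
Op 6: remove NA -> ring=[95:NB]
Op 7: route key 28: smallest pos >= 28 is 95 -> NB
Op 8: route key 7: smallest pos >= 7 is 95 -> NB
Op 9: route key 78: smallest pos >= 78 is 95 -> NB

Answer: NA NB NA NB NB NB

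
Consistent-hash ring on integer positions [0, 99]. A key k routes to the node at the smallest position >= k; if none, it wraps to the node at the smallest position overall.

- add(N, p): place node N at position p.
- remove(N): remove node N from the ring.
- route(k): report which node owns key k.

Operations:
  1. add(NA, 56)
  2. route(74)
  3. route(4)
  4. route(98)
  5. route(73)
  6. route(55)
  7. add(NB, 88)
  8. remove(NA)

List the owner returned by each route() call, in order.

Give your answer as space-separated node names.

Op 1: add NA@56 -> ring=[56:NA]
Op 2: route key 74: none >= 74, wrap to smallest pos 56 -> NA
Op 3: route key 4: smallest pos >= 4 is 56 -> NA
Op 4: route key 98: none >= 98, wrap to smallest pos 56 -> NA
Op 5: route key 73: none >= 73, wrap to smallest pos 56 -> NA
Op 6: route key 55: smallest pos >= 55 is 56 -> NA
Op 7: add NB@88 -> ring=[56:NA,88:NB]
Op 8: remove NA -> ring=[88:NB]

Answer: NA NA NA NA NA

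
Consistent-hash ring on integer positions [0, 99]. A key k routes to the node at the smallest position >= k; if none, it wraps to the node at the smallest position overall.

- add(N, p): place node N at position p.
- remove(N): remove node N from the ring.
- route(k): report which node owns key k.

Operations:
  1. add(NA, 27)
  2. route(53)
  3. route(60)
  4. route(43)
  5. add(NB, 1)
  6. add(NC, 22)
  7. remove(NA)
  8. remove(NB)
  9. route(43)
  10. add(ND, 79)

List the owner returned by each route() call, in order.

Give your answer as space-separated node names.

Answer: NA NA NA NC

Derivation:
Op 1: add NA@27 -> ring=[27:NA]
Op 2: route key 53: none >= 53, wrap to smallest pos 27 -> NA
Op 3: route key 60: none >= 60, wrap to smallest pos 27 -> NA
Op 4: route key 43: none >= 43, wrap to smallest pos 27 -> NA
Op 5: add NB@1 -> ring=[1:NB,27:NA]
Op 6: add NC@22 -> ring=[1:NB,22:NC,27:NA]
Op 7: remove NA -> ring=[1:NB,22:NC]
Op 8: remove NB -> ring=[22:NC]
Op 9: route key 43: none >= 43, wrap to smallest pos 22 -> NC
Op 10: add ND@79 -> ring=[22:NC,79:ND]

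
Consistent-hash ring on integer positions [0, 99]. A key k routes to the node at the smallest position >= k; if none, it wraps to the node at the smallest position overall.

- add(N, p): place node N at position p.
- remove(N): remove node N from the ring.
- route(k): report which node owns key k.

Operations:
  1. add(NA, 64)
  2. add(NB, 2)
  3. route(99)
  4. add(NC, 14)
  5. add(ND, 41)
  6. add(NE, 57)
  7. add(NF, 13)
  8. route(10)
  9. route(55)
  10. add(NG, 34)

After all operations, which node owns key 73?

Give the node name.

Op 1: add NA@64 -> ring=[64:NA]
Op 2: add NB@2 -> ring=[2:NB,64:NA]
Op 3: route key 99: none >= 99, wrap to smallest pos 2 -> NB
Op 4: add NC@14 -> ring=[2:NB,14:NC,64:NA]
Op 5: add ND@41 -> ring=[2:NB,14:NC,41:ND,64:NA]
Op 6: add NE@57 -> ring=[2:NB,14:NC,41:ND,57:NE,64:NA]
Op 7: add NF@13 -> ring=[2:NB,13:NF,14:NC,41:ND,57:NE,64:NA]
Op 8: route key 10: smallest pos >= 10 is 13 -> NF
Op 9: route key 55: smallest pos >= 55 is 57 -> NE
Op 10: add NG@34 -> ring=[2:NB,13:NF,14:NC,34:NG,41:ND,57:NE,64:NA]
Final route key 73: none >= 73, wrap to smallest pos 2 -> NB

Answer: NB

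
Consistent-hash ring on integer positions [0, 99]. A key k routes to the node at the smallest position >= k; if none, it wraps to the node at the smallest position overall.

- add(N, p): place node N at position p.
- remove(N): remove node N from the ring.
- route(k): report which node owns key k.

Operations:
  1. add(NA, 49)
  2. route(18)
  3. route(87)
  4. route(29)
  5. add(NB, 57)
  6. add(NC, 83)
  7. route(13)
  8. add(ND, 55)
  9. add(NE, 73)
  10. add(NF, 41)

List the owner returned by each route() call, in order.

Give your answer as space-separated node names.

Answer: NA NA NA NA

Derivation:
Op 1: add NA@49 -> ring=[49:NA]
Op 2: route key 18: smallest pos >= 18 is 49 -> NA
Op 3: route key 87: none >= 87, wrap to smallest pos 49 -> NA
Op 4: route key 29: smallest pos >= 29 is 49 -> NA
Op 5: add NB@57 -> ring=[49:NA,57:NB]
Op 6: add NC@83 -> ring=[49:NA,57:NB,83:NC]
Op 7: route key 13: smallest pos >= 13 is 49 -> NA
Op 8: add ND@55 -> ring=[49:NA,55:ND,57:NB,83:NC]
Op 9: add NE@73 -> ring=[49:NA,55:ND,57:NB,73:NE,83:NC]
Op 10: add NF@41 -> ring=[41:NF,49:NA,55:ND,57:NB,73:NE,83:NC]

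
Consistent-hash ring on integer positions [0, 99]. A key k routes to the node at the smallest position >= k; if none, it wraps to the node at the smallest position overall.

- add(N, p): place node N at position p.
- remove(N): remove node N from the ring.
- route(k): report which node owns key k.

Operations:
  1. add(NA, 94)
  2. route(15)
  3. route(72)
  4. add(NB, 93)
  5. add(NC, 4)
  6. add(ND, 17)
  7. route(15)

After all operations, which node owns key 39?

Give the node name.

Op 1: add NA@94 -> ring=[94:NA]
Op 2: route key 15: smallest pos >= 15 is 94 -> NA
Op 3: route key 72: smallest pos >= 72 is 94 -> NA
Op 4: add NB@93 -> ring=[93:NB,94:NA]
Op 5: add NC@4 -> ring=[4:NC,93:NB,94:NA]
Op 6: add ND@17 -> ring=[4:NC,17:ND,93:NB,94:NA]
Op 7: route key 15: smallest pos >= 15 is 17 -> ND
Final route key 39: smallest pos >= 39 is 93 -> NB

Answer: NB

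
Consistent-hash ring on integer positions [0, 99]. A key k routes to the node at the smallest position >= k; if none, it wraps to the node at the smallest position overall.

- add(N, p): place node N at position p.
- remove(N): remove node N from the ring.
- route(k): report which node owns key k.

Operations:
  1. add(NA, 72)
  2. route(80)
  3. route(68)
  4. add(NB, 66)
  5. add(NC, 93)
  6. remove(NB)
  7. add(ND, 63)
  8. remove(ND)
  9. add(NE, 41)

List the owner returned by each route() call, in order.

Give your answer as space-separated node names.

Answer: NA NA

Derivation:
Op 1: add NA@72 -> ring=[72:NA]
Op 2: route key 80: none >= 80, wrap to smallest pos 72 -> NA
Op 3: route key 68: smallest pos >= 68 is 72 -> NA
Op 4: add NB@66 -> ring=[66:NB,72:NA]
Op 5: add NC@93 -> ring=[66:NB,72:NA,93:NC]
Op 6: remove NB -> ring=[72:NA,93:NC]
Op 7: add ND@63 -> ring=[63:ND,72:NA,93:NC]
Op 8: remove ND -> ring=[72:NA,93:NC]
Op 9: add NE@41 -> ring=[41:NE,72:NA,93:NC]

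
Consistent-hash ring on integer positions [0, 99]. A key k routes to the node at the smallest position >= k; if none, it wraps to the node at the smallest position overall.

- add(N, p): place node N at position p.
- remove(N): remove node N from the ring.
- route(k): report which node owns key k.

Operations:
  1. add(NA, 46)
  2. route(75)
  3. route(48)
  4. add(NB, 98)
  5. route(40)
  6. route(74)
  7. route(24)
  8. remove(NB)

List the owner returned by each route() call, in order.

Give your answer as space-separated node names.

Answer: NA NA NA NB NA

Derivation:
Op 1: add NA@46 -> ring=[46:NA]
Op 2: route key 75: none >= 75, wrap to smallest pos 46 -> NA
Op 3: route key 48: none >= 48, wrap to smallest pos 46 -> NA
Op 4: add NB@98 -> ring=[46:NA,98:NB]
Op 5: route key 40: smallest pos >= 40 is 46 -> NA
Op 6: route key 74: smallest pos >= 74 is 98 -> NB
Op 7: route key 24: smallest pos >= 24 is 46 -> NA
Op 8: remove NB -> ring=[46:NA]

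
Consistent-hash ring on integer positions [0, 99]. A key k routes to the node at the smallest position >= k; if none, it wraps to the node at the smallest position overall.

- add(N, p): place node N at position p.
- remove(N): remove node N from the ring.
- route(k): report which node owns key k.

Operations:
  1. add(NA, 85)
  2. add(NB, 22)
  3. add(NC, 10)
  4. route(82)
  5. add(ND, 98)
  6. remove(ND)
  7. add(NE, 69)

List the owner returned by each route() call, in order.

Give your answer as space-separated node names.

Answer: NA

Derivation:
Op 1: add NA@85 -> ring=[85:NA]
Op 2: add NB@22 -> ring=[22:NB,85:NA]
Op 3: add NC@10 -> ring=[10:NC,22:NB,85:NA]
Op 4: route key 82: smallest pos >= 82 is 85 -> NA
Op 5: add ND@98 -> ring=[10:NC,22:NB,85:NA,98:ND]
Op 6: remove ND -> ring=[10:NC,22:NB,85:NA]
Op 7: add NE@69 -> ring=[10:NC,22:NB,69:NE,85:NA]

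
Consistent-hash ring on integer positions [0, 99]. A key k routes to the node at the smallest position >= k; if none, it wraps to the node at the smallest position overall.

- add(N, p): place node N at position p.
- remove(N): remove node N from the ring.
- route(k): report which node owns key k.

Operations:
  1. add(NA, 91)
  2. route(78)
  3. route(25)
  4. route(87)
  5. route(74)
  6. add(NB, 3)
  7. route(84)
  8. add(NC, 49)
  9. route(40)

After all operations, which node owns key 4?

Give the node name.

Answer: NC

Derivation:
Op 1: add NA@91 -> ring=[91:NA]
Op 2: route key 78: smallest pos >= 78 is 91 -> NA
Op 3: route key 25: smallest pos >= 25 is 91 -> NA
Op 4: route key 87: smallest pos >= 87 is 91 -> NA
Op 5: route key 74: smallest pos >= 74 is 91 -> NA
Op 6: add NB@3 -> ring=[3:NB,91:NA]
Op 7: route key 84: smallest pos >= 84 is 91 -> NA
Op 8: add NC@49 -> ring=[3:NB,49:NC,91:NA]
Op 9: route key 40: smallest pos >= 40 is 49 -> NC
Final route key 4: smallest pos >= 4 is 49 -> NC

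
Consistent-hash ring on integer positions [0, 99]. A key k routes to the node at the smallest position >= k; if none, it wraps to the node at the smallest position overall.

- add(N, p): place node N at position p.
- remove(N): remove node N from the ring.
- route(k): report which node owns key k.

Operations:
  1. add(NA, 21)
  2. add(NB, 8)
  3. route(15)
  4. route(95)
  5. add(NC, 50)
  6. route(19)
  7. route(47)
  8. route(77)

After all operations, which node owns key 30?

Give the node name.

Answer: NC

Derivation:
Op 1: add NA@21 -> ring=[21:NA]
Op 2: add NB@8 -> ring=[8:NB,21:NA]
Op 3: route key 15: smallest pos >= 15 is 21 -> NA
Op 4: route key 95: none >= 95, wrap to smallest pos 8 -> NB
Op 5: add NC@50 -> ring=[8:NB,21:NA,50:NC]
Op 6: route key 19: smallest pos >= 19 is 21 -> NA
Op 7: route key 47: smallest pos >= 47 is 50 -> NC
Op 8: route key 77: none >= 77, wrap to smallest pos 8 -> NB
Final route key 30: smallest pos >= 30 is 50 -> NC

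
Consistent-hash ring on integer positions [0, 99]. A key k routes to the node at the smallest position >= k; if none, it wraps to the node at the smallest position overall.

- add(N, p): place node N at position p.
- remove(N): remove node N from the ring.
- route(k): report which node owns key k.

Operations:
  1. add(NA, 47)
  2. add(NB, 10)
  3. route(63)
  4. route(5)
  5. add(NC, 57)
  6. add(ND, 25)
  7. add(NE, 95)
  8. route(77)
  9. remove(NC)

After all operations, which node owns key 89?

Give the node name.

Op 1: add NA@47 -> ring=[47:NA]
Op 2: add NB@10 -> ring=[10:NB,47:NA]
Op 3: route key 63: none >= 63, wrap to smallest pos 10 -> NB
Op 4: route key 5: smallest pos >= 5 is 10 -> NB
Op 5: add NC@57 -> ring=[10:NB,47:NA,57:NC]
Op 6: add ND@25 -> ring=[10:NB,25:ND,47:NA,57:NC]
Op 7: add NE@95 -> ring=[10:NB,25:ND,47:NA,57:NC,95:NE]
Op 8: route key 77: smallest pos >= 77 is 95 -> NE
Op 9: remove NC -> ring=[10:NB,25:ND,47:NA,95:NE]
Final route key 89: smallest pos >= 89 is 95 -> NE

Answer: NE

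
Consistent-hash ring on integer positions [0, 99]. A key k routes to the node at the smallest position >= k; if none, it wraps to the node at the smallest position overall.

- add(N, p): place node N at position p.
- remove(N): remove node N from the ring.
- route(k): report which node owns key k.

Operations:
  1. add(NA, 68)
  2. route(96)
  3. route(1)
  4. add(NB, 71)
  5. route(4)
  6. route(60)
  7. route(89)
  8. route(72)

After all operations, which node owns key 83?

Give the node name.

Op 1: add NA@68 -> ring=[68:NA]
Op 2: route key 96: none >= 96, wrap to smallest pos 68 -> NA
Op 3: route key 1: smallest pos >= 1 is 68 -> NA
Op 4: add NB@71 -> ring=[68:NA,71:NB]
Op 5: route key 4: smallest pos >= 4 is 68 -> NA
Op 6: route key 60: smallest pos >= 60 is 68 -> NA
Op 7: route key 89: none >= 89, wrap to smallest pos 68 -> NA
Op 8: route key 72: none >= 72, wrap to smallest pos 68 -> NA
Final route key 83: none >= 83, wrap to smallest pos 68 -> NA

Answer: NA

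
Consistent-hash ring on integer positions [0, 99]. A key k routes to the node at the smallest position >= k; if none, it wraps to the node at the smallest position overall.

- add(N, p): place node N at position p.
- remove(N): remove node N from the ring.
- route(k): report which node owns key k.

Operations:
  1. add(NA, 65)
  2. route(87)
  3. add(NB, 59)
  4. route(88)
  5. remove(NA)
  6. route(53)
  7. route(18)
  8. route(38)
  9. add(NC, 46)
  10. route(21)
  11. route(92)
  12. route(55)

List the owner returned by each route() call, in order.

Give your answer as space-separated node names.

Answer: NA NB NB NB NB NC NC NB

Derivation:
Op 1: add NA@65 -> ring=[65:NA]
Op 2: route key 87: none >= 87, wrap to smallest pos 65 -> NA
Op 3: add NB@59 -> ring=[59:NB,65:NA]
Op 4: route key 88: none >= 88, wrap to smallest pos 59 -> NB
Op 5: remove NA -> ring=[59:NB]
Op 6: route key 53: smallest pos >= 53 is 59 -> NB
Op 7: route key 18: smallest pos >= 18 is 59 -> NB
Op 8: route key 38: smallest pos >= 38 is 59 -> NB
Op 9: add NC@46 -> ring=[46:NC,59:NB]
Op 10: route key 21: smallest pos >= 21 is 46 -> NC
Op 11: route key 92: none >= 92, wrap to smallest pos 46 -> NC
Op 12: route key 55: smallest pos >= 55 is 59 -> NB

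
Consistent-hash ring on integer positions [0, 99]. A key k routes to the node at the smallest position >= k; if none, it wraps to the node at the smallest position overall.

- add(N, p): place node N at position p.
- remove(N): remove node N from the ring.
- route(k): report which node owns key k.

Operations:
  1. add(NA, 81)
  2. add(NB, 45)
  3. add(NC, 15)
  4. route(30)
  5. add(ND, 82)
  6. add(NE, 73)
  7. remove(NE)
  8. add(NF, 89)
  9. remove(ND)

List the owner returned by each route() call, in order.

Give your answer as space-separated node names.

Answer: NB

Derivation:
Op 1: add NA@81 -> ring=[81:NA]
Op 2: add NB@45 -> ring=[45:NB,81:NA]
Op 3: add NC@15 -> ring=[15:NC,45:NB,81:NA]
Op 4: route key 30: smallest pos >= 30 is 45 -> NB
Op 5: add ND@82 -> ring=[15:NC,45:NB,81:NA,82:ND]
Op 6: add NE@73 -> ring=[15:NC,45:NB,73:NE,81:NA,82:ND]
Op 7: remove NE -> ring=[15:NC,45:NB,81:NA,82:ND]
Op 8: add NF@89 -> ring=[15:NC,45:NB,81:NA,82:ND,89:NF]
Op 9: remove ND -> ring=[15:NC,45:NB,81:NA,89:NF]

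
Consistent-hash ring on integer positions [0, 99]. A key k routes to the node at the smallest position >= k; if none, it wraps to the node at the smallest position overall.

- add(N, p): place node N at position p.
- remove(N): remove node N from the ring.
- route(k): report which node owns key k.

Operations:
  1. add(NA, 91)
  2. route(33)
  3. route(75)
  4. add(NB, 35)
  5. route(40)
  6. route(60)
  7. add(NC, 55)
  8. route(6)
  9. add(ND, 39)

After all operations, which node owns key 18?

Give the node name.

Op 1: add NA@91 -> ring=[91:NA]
Op 2: route key 33: smallest pos >= 33 is 91 -> NA
Op 3: route key 75: smallest pos >= 75 is 91 -> NA
Op 4: add NB@35 -> ring=[35:NB,91:NA]
Op 5: route key 40: smallest pos >= 40 is 91 -> NA
Op 6: route key 60: smallest pos >= 60 is 91 -> NA
Op 7: add NC@55 -> ring=[35:NB,55:NC,91:NA]
Op 8: route key 6: smallest pos >= 6 is 35 -> NB
Op 9: add ND@39 -> ring=[35:NB,39:ND,55:NC,91:NA]
Final route key 18: smallest pos >= 18 is 35 -> NB

Answer: NB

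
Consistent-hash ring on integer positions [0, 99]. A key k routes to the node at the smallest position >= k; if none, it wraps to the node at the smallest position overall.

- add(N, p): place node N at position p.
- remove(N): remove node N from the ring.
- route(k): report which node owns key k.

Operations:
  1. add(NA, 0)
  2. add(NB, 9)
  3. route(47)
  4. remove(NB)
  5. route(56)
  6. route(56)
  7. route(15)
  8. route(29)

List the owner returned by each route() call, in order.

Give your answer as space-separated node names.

Op 1: add NA@0 -> ring=[0:NA]
Op 2: add NB@9 -> ring=[0:NA,9:NB]
Op 3: route key 47: none >= 47, wrap to smallest pos 0 -> NA
Op 4: remove NB -> ring=[0:NA]
Op 5: route key 56: none >= 56, wrap to smallest pos 0 -> NA
Op 6: route key 56: none >= 56, wrap to smallest pos 0 -> NA
Op 7: route key 15: none >= 15, wrap to smallest pos 0 -> NA
Op 8: route key 29: none >= 29, wrap to smallest pos 0 -> NA

Answer: NA NA NA NA NA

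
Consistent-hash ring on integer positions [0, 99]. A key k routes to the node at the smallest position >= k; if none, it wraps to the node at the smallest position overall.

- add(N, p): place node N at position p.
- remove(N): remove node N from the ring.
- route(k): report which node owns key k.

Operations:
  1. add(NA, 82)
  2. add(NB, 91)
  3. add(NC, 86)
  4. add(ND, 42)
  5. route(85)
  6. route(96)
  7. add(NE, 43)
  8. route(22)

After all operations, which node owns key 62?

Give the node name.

Answer: NA

Derivation:
Op 1: add NA@82 -> ring=[82:NA]
Op 2: add NB@91 -> ring=[82:NA,91:NB]
Op 3: add NC@86 -> ring=[82:NA,86:NC,91:NB]
Op 4: add ND@42 -> ring=[42:ND,82:NA,86:NC,91:NB]
Op 5: route key 85: smallest pos >= 85 is 86 -> NC
Op 6: route key 96: none >= 96, wrap to smallest pos 42 -> ND
Op 7: add NE@43 -> ring=[42:ND,43:NE,82:NA,86:NC,91:NB]
Op 8: route key 22: smallest pos >= 22 is 42 -> ND
Final route key 62: smallest pos >= 62 is 82 -> NA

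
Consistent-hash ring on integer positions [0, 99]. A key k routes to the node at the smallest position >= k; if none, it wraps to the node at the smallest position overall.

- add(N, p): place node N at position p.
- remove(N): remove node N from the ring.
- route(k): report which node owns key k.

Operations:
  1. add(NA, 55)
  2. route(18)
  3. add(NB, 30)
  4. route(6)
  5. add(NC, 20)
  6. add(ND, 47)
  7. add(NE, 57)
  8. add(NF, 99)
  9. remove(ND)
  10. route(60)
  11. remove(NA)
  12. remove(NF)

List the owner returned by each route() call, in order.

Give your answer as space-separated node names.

Op 1: add NA@55 -> ring=[55:NA]
Op 2: route key 18: smallest pos >= 18 is 55 -> NA
Op 3: add NB@30 -> ring=[30:NB,55:NA]
Op 4: route key 6: smallest pos >= 6 is 30 -> NB
Op 5: add NC@20 -> ring=[20:NC,30:NB,55:NA]
Op 6: add ND@47 -> ring=[20:NC,30:NB,47:ND,55:NA]
Op 7: add NE@57 -> ring=[20:NC,30:NB,47:ND,55:NA,57:NE]
Op 8: add NF@99 -> ring=[20:NC,30:NB,47:ND,55:NA,57:NE,99:NF]
Op 9: remove ND -> ring=[20:NC,30:NB,55:NA,57:NE,99:NF]
Op 10: route key 60: smallest pos >= 60 is 99 -> NF
Op 11: remove NA -> ring=[20:NC,30:NB,57:NE,99:NF]
Op 12: remove NF -> ring=[20:NC,30:NB,57:NE]

Answer: NA NB NF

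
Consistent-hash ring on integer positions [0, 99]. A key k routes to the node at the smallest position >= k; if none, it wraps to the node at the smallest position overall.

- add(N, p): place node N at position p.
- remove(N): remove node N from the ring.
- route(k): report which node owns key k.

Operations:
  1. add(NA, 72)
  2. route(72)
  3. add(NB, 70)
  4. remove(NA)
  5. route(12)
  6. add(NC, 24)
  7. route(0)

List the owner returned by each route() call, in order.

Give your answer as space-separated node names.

Op 1: add NA@72 -> ring=[72:NA]
Op 2: route key 72: smallest pos >= 72 is 72 -> NA
Op 3: add NB@70 -> ring=[70:NB,72:NA]
Op 4: remove NA -> ring=[70:NB]
Op 5: route key 12: smallest pos >= 12 is 70 -> NB
Op 6: add NC@24 -> ring=[24:NC,70:NB]
Op 7: route key 0: smallest pos >= 0 is 24 -> NC

Answer: NA NB NC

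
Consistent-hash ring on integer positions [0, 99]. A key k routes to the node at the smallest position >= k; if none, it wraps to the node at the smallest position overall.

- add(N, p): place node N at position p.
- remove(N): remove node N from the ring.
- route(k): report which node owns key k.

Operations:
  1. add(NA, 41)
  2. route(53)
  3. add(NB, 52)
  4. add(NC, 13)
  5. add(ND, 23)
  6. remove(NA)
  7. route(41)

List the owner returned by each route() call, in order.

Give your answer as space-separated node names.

Answer: NA NB

Derivation:
Op 1: add NA@41 -> ring=[41:NA]
Op 2: route key 53: none >= 53, wrap to smallest pos 41 -> NA
Op 3: add NB@52 -> ring=[41:NA,52:NB]
Op 4: add NC@13 -> ring=[13:NC,41:NA,52:NB]
Op 5: add ND@23 -> ring=[13:NC,23:ND,41:NA,52:NB]
Op 6: remove NA -> ring=[13:NC,23:ND,52:NB]
Op 7: route key 41: smallest pos >= 41 is 52 -> NB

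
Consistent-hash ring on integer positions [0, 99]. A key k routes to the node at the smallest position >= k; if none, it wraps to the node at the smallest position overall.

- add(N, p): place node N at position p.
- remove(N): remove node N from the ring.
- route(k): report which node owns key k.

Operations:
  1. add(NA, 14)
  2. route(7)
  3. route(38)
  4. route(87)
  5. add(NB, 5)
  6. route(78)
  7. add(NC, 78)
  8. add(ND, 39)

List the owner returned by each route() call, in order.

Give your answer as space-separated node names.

Op 1: add NA@14 -> ring=[14:NA]
Op 2: route key 7: smallest pos >= 7 is 14 -> NA
Op 3: route key 38: none >= 38, wrap to smallest pos 14 -> NA
Op 4: route key 87: none >= 87, wrap to smallest pos 14 -> NA
Op 5: add NB@5 -> ring=[5:NB,14:NA]
Op 6: route key 78: none >= 78, wrap to smallest pos 5 -> NB
Op 7: add NC@78 -> ring=[5:NB,14:NA,78:NC]
Op 8: add ND@39 -> ring=[5:NB,14:NA,39:ND,78:NC]

Answer: NA NA NA NB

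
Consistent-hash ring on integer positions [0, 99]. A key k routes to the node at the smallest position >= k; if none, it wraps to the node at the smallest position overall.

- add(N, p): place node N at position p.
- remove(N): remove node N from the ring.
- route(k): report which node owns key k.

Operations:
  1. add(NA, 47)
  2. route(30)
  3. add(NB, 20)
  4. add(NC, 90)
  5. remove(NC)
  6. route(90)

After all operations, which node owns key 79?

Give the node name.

Answer: NB

Derivation:
Op 1: add NA@47 -> ring=[47:NA]
Op 2: route key 30: smallest pos >= 30 is 47 -> NA
Op 3: add NB@20 -> ring=[20:NB,47:NA]
Op 4: add NC@90 -> ring=[20:NB,47:NA,90:NC]
Op 5: remove NC -> ring=[20:NB,47:NA]
Op 6: route key 90: none >= 90, wrap to smallest pos 20 -> NB
Final route key 79: none >= 79, wrap to smallest pos 20 -> NB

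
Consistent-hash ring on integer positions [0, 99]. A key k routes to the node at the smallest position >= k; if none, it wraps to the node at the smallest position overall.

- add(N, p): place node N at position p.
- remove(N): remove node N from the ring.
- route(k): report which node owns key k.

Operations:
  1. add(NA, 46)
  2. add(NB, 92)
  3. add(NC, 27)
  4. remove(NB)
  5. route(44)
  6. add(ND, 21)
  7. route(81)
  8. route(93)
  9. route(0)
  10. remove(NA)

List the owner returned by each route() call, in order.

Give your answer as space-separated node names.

Answer: NA ND ND ND

Derivation:
Op 1: add NA@46 -> ring=[46:NA]
Op 2: add NB@92 -> ring=[46:NA,92:NB]
Op 3: add NC@27 -> ring=[27:NC,46:NA,92:NB]
Op 4: remove NB -> ring=[27:NC,46:NA]
Op 5: route key 44: smallest pos >= 44 is 46 -> NA
Op 6: add ND@21 -> ring=[21:ND,27:NC,46:NA]
Op 7: route key 81: none >= 81, wrap to smallest pos 21 -> ND
Op 8: route key 93: none >= 93, wrap to smallest pos 21 -> ND
Op 9: route key 0: smallest pos >= 0 is 21 -> ND
Op 10: remove NA -> ring=[21:ND,27:NC]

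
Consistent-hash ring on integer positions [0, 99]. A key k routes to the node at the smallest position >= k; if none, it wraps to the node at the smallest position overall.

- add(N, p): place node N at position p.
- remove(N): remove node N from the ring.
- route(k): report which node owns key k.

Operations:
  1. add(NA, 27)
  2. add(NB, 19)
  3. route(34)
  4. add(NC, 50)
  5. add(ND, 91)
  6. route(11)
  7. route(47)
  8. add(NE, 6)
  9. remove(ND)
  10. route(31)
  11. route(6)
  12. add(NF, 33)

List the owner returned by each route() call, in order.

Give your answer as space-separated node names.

Answer: NB NB NC NC NE

Derivation:
Op 1: add NA@27 -> ring=[27:NA]
Op 2: add NB@19 -> ring=[19:NB,27:NA]
Op 3: route key 34: none >= 34, wrap to smallest pos 19 -> NB
Op 4: add NC@50 -> ring=[19:NB,27:NA,50:NC]
Op 5: add ND@91 -> ring=[19:NB,27:NA,50:NC,91:ND]
Op 6: route key 11: smallest pos >= 11 is 19 -> NB
Op 7: route key 47: smallest pos >= 47 is 50 -> NC
Op 8: add NE@6 -> ring=[6:NE,19:NB,27:NA,50:NC,91:ND]
Op 9: remove ND -> ring=[6:NE,19:NB,27:NA,50:NC]
Op 10: route key 31: smallest pos >= 31 is 50 -> NC
Op 11: route key 6: smallest pos >= 6 is 6 -> NE
Op 12: add NF@33 -> ring=[6:NE,19:NB,27:NA,33:NF,50:NC]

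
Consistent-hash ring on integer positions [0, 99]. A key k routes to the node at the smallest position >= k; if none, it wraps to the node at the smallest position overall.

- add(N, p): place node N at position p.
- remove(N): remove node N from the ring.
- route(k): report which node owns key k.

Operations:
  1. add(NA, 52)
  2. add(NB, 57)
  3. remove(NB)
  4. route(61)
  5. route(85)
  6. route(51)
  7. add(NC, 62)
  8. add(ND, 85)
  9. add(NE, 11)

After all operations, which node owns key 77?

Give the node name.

Op 1: add NA@52 -> ring=[52:NA]
Op 2: add NB@57 -> ring=[52:NA,57:NB]
Op 3: remove NB -> ring=[52:NA]
Op 4: route key 61: none >= 61, wrap to smallest pos 52 -> NA
Op 5: route key 85: none >= 85, wrap to smallest pos 52 -> NA
Op 6: route key 51: smallest pos >= 51 is 52 -> NA
Op 7: add NC@62 -> ring=[52:NA,62:NC]
Op 8: add ND@85 -> ring=[52:NA,62:NC,85:ND]
Op 9: add NE@11 -> ring=[11:NE,52:NA,62:NC,85:ND]
Final route key 77: smallest pos >= 77 is 85 -> ND

Answer: ND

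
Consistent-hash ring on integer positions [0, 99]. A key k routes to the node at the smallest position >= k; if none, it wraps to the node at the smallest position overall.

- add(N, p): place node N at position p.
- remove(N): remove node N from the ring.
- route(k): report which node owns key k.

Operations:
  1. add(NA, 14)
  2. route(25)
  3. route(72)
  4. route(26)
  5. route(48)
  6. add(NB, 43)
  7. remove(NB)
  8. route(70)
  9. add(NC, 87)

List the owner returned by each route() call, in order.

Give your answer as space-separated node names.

Answer: NA NA NA NA NA

Derivation:
Op 1: add NA@14 -> ring=[14:NA]
Op 2: route key 25: none >= 25, wrap to smallest pos 14 -> NA
Op 3: route key 72: none >= 72, wrap to smallest pos 14 -> NA
Op 4: route key 26: none >= 26, wrap to smallest pos 14 -> NA
Op 5: route key 48: none >= 48, wrap to smallest pos 14 -> NA
Op 6: add NB@43 -> ring=[14:NA,43:NB]
Op 7: remove NB -> ring=[14:NA]
Op 8: route key 70: none >= 70, wrap to smallest pos 14 -> NA
Op 9: add NC@87 -> ring=[14:NA,87:NC]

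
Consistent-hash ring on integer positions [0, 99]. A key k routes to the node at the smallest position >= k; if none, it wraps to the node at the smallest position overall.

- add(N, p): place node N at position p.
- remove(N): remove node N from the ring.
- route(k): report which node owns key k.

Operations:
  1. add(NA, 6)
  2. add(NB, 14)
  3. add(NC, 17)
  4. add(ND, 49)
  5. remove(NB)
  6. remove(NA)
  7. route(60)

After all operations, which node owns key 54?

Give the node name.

Op 1: add NA@6 -> ring=[6:NA]
Op 2: add NB@14 -> ring=[6:NA,14:NB]
Op 3: add NC@17 -> ring=[6:NA,14:NB,17:NC]
Op 4: add ND@49 -> ring=[6:NA,14:NB,17:NC,49:ND]
Op 5: remove NB -> ring=[6:NA,17:NC,49:ND]
Op 6: remove NA -> ring=[17:NC,49:ND]
Op 7: route key 60: none >= 60, wrap to smallest pos 17 -> NC
Final route key 54: none >= 54, wrap to smallest pos 17 -> NC

Answer: NC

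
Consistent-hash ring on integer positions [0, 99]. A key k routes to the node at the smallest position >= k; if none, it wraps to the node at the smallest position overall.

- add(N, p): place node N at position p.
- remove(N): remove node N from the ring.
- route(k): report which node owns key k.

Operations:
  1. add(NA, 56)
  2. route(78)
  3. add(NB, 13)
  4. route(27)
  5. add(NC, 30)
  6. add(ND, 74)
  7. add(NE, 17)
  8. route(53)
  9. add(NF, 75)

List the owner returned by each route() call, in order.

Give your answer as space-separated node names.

Answer: NA NA NA

Derivation:
Op 1: add NA@56 -> ring=[56:NA]
Op 2: route key 78: none >= 78, wrap to smallest pos 56 -> NA
Op 3: add NB@13 -> ring=[13:NB,56:NA]
Op 4: route key 27: smallest pos >= 27 is 56 -> NA
Op 5: add NC@30 -> ring=[13:NB,30:NC,56:NA]
Op 6: add ND@74 -> ring=[13:NB,30:NC,56:NA,74:ND]
Op 7: add NE@17 -> ring=[13:NB,17:NE,30:NC,56:NA,74:ND]
Op 8: route key 53: smallest pos >= 53 is 56 -> NA
Op 9: add NF@75 -> ring=[13:NB,17:NE,30:NC,56:NA,74:ND,75:NF]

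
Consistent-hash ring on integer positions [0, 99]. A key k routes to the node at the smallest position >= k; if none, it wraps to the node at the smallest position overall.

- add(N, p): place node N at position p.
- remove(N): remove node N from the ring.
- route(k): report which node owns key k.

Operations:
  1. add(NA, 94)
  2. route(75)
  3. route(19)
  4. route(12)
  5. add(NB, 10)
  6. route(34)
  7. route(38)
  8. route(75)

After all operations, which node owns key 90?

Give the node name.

Answer: NA

Derivation:
Op 1: add NA@94 -> ring=[94:NA]
Op 2: route key 75: smallest pos >= 75 is 94 -> NA
Op 3: route key 19: smallest pos >= 19 is 94 -> NA
Op 4: route key 12: smallest pos >= 12 is 94 -> NA
Op 5: add NB@10 -> ring=[10:NB,94:NA]
Op 6: route key 34: smallest pos >= 34 is 94 -> NA
Op 7: route key 38: smallest pos >= 38 is 94 -> NA
Op 8: route key 75: smallest pos >= 75 is 94 -> NA
Final route key 90: smallest pos >= 90 is 94 -> NA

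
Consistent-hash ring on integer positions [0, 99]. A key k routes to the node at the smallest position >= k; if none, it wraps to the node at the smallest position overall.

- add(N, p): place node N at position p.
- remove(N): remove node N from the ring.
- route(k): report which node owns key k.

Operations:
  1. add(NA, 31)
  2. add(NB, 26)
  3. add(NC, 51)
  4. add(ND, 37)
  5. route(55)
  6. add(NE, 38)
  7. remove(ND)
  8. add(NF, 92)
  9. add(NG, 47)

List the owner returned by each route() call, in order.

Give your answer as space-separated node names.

Op 1: add NA@31 -> ring=[31:NA]
Op 2: add NB@26 -> ring=[26:NB,31:NA]
Op 3: add NC@51 -> ring=[26:NB,31:NA,51:NC]
Op 4: add ND@37 -> ring=[26:NB,31:NA,37:ND,51:NC]
Op 5: route key 55: none >= 55, wrap to smallest pos 26 -> NB
Op 6: add NE@38 -> ring=[26:NB,31:NA,37:ND,38:NE,51:NC]
Op 7: remove ND -> ring=[26:NB,31:NA,38:NE,51:NC]
Op 8: add NF@92 -> ring=[26:NB,31:NA,38:NE,51:NC,92:NF]
Op 9: add NG@47 -> ring=[26:NB,31:NA,38:NE,47:NG,51:NC,92:NF]

Answer: NB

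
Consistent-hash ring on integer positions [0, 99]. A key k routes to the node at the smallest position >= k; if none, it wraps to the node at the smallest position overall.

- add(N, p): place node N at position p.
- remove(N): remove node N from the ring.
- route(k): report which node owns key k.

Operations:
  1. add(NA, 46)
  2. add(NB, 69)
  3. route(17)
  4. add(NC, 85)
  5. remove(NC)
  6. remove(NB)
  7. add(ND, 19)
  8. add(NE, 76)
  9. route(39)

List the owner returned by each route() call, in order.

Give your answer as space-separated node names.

Op 1: add NA@46 -> ring=[46:NA]
Op 2: add NB@69 -> ring=[46:NA,69:NB]
Op 3: route key 17: smallest pos >= 17 is 46 -> NA
Op 4: add NC@85 -> ring=[46:NA,69:NB,85:NC]
Op 5: remove NC -> ring=[46:NA,69:NB]
Op 6: remove NB -> ring=[46:NA]
Op 7: add ND@19 -> ring=[19:ND,46:NA]
Op 8: add NE@76 -> ring=[19:ND,46:NA,76:NE]
Op 9: route key 39: smallest pos >= 39 is 46 -> NA

Answer: NA NA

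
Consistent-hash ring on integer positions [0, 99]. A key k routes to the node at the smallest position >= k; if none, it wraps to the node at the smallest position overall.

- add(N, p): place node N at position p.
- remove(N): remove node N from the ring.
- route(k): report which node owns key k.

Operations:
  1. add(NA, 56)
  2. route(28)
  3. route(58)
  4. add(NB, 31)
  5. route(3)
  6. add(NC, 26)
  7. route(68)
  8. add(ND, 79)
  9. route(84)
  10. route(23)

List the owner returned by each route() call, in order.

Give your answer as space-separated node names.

Op 1: add NA@56 -> ring=[56:NA]
Op 2: route key 28: smallest pos >= 28 is 56 -> NA
Op 3: route key 58: none >= 58, wrap to smallest pos 56 -> NA
Op 4: add NB@31 -> ring=[31:NB,56:NA]
Op 5: route key 3: smallest pos >= 3 is 31 -> NB
Op 6: add NC@26 -> ring=[26:NC,31:NB,56:NA]
Op 7: route key 68: none >= 68, wrap to smallest pos 26 -> NC
Op 8: add ND@79 -> ring=[26:NC,31:NB,56:NA,79:ND]
Op 9: route key 84: none >= 84, wrap to smallest pos 26 -> NC
Op 10: route key 23: smallest pos >= 23 is 26 -> NC

Answer: NA NA NB NC NC NC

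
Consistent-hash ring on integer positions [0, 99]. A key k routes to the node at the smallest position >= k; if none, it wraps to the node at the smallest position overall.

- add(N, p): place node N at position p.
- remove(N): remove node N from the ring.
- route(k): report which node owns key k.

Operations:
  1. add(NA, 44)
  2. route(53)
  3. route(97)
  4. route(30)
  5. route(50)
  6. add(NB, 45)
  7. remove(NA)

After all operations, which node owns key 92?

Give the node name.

Answer: NB

Derivation:
Op 1: add NA@44 -> ring=[44:NA]
Op 2: route key 53: none >= 53, wrap to smallest pos 44 -> NA
Op 3: route key 97: none >= 97, wrap to smallest pos 44 -> NA
Op 4: route key 30: smallest pos >= 30 is 44 -> NA
Op 5: route key 50: none >= 50, wrap to smallest pos 44 -> NA
Op 6: add NB@45 -> ring=[44:NA,45:NB]
Op 7: remove NA -> ring=[45:NB]
Final route key 92: none >= 92, wrap to smallest pos 45 -> NB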